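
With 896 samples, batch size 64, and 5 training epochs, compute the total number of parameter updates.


Iterations per epoch = 896 / 64 = 14
Total updates = iterations_per_epoch * epochs
= 14 * 5
= 70

70


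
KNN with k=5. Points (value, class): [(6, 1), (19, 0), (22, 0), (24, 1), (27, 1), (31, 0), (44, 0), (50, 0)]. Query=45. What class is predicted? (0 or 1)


Distances from query 45:
Point 44 (class 0): distance = 1
Point 50 (class 0): distance = 5
Point 31 (class 0): distance = 14
Point 27 (class 1): distance = 18
Point 24 (class 1): distance = 21
K=5 nearest neighbors: classes = [0, 0, 0, 1, 1]
Votes for class 1: 2 / 5
Majority vote => class 0

0


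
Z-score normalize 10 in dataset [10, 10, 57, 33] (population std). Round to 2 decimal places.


Mean = (10 + 10 + 57 + 33) / 4 = 27.5
Variance = sum((x_i - mean)^2) / n = 378.25
Std = sqrt(378.25) = 19.4487
Z = (x - mean) / std
= (10 - 27.5) / 19.4487
= -17.5 / 19.4487
= -0.90

-0.90


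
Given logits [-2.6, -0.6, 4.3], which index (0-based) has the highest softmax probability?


Softmax is a monotonic transformation, so it preserves the argmax.
We need to find the index of the maximum logit.
Index 0: -2.6
Index 1: -0.6
Index 2: 4.3
Maximum logit = 4.3 at index 2

2


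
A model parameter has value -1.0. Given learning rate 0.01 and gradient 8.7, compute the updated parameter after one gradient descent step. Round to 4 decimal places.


w_new = w_old - lr * gradient
= -1.0 - 0.01 * 8.7
= -1.0 - (0.087)
= -1.0870

-1.0870


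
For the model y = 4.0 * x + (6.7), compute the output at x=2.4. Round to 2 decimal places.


y = 4.0 * 2.4 + (6.7)
= 9.6 + (6.7)
= 16.30

16.30


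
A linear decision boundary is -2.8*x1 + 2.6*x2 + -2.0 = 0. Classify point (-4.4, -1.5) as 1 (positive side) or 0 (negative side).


Compute -2.8 * -4.4 + 2.6 * -1.5 + -2.0
= 12.32 + -3.9 + -2.0
= 6.42
Since 6.42 >= 0, the point is on the positive side.

1


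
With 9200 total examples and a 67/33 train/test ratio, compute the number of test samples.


Train samples = 9200 * 67% = 6164
Test samples = 9200 - 6164
= 3036

3036


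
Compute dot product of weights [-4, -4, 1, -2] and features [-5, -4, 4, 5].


Element-wise products:
-4 * -5 = 20
-4 * -4 = 16
1 * 4 = 4
-2 * 5 = -10
Sum = 20 + 16 + 4 + -10
= 30

30


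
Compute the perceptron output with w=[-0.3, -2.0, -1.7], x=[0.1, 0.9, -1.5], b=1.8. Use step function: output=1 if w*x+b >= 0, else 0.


z = w . x + b
= -0.3*0.1 + -2.0*0.9 + -1.7*-1.5 + 1.8
= -0.03 + -1.8 + 2.55 + 1.8
= 0.72 + 1.8
= 2.52
Since z = 2.52 >= 0, output = 1

1


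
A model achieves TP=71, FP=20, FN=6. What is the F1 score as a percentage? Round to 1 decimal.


Precision = TP / (TP + FP) = 71 / 91 = 0.7802
Recall = TP / (TP + FN) = 71 / 77 = 0.9221
F1 = 2 * P * R / (P + R)
= 2 * 0.7802 * 0.9221 / (0.7802 + 0.9221)
= 1.4388 / 1.7023
= 0.8452
As percentage: 84.5%

84.5


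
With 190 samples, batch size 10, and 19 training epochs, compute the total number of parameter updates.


Iterations per epoch = 190 / 10 = 19
Total updates = iterations_per_epoch * epochs
= 19 * 19
= 361

361


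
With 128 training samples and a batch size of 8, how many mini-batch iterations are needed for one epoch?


Iterations per epoch = dataset_size / batch_size
= 128 / 8
= 16

16


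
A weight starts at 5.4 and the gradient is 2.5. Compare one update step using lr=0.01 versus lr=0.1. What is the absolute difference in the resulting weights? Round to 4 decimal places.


With lr=0.01: w_new = 5.4 - 0.01 * 2.5 = 5.375
With lr=0.1: w_new = 5.4 - 0.1 * 2.5 = 5.15
Absolute difference = |5.375 - 5.15|
= 0.2250

0.2250


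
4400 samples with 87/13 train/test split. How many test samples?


Train samples = 4400 * 87% = 3828
Test samples = 4400 - 3828
= 572

572


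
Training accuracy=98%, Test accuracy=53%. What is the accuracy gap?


Gap = train_accuracy - test_accuracy
= 98 - 53
= 45%
This large gap strongly indicates overfitting.

45


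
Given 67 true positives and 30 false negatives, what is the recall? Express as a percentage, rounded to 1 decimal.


Recall = TP / (TP + FN) * 100
= 67 / (67 + 30)
= 67 / 97
= 0.6907
= 69.1%

69.1


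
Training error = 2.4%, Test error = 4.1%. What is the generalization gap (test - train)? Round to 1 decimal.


Generalization gap = test_error - train_error
= 4.1 - 2.4
= 1.7%
A small gap suggests good generalization.

1.7


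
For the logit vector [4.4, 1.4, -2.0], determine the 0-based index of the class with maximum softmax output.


Softmax is a monotonic transformation, so it preserves the argmax.
We need to find the index of the maximum logit.
Index 0: 4.4
Index 1: 1.4
Index 2: -2.0
Maximum logit = 4.4 at index 0

0


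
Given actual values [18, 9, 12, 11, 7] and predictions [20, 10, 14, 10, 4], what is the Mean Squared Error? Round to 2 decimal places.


Differences: [-2, -1, -2, 1, 3]
Squared errors: [4, 1, 4, 1, 9]
Sum of squared errors = 19
MSE = 19 / 5 = 3.80

3.80


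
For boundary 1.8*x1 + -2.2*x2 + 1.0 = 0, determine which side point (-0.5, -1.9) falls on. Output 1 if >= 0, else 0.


Compute 1.8 * -0.5 + -2.2 * -1.9 + 1.0
= -0.9 + 4.18 + 1.0
= 4.28
Since 4.28 >= 0, the point is on the positive side.

1


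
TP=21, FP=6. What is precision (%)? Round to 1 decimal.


Precision = TP / (TP + FP) * 100
= 21 / (21 + 6)
= 21 / 27
= 0.7778
= 77.8%

77.8


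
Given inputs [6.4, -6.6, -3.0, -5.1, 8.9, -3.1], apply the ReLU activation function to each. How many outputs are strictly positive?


ReLU(x) = max(0, x) for each element:
ReLU(6.4) = 6.4
ReLU(-6.6) = 0
ReLU(-3.0) = 0
ReLU(-5.1) = 0
ReLU(8.9) = 8.9
ReLU(-3.1) = 0
Active neurons (>0): 2

2


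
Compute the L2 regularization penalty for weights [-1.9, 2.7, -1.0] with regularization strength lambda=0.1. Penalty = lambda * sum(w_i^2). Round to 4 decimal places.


Squaring each weight:
(-1.9)^2 = 3.61
2.7^2 = 7.29
(-1.0)^2 = 1.0
Sum of squares = 11.9
Penalty = 0.1 * 11.9 = 1.1900

1.1900


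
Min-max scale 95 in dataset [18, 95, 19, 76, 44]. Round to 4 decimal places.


Min = 18, Max = 95
Range = 95 - 18 = 77
Scaled = (x - min) / (max - min)
= (95 - 18) / 77
= 77 / 77
= 1.0000

1.0000


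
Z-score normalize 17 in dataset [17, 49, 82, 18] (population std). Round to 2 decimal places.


Mean = (17 + 49 + 82 + 18) / 4 = 41.5
Variance = sum((x_i - mean)^2) / n = 712.25
Std = sqrt(712.25) = 26.688
Z = (x - mean) / std
= (17 - 41.5) / 26.688
= -24.5 / 26.688
= -0.92

-0.92


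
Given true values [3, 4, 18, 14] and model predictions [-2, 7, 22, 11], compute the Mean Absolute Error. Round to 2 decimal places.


Absolute errors: [5, 3, 4, 3]
Sum of absolute errors = 15
MAE = 15 / 4 = 3.75

3.75


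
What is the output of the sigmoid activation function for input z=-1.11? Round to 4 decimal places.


sigmoid(z) = 1 / (1 + exp(-z))
exp(-(-1.11)) = exp(1.11) = 3.0344
1 + 3.0344 = 4.0344
1 / 4.0344 = 0.2479

0.2479


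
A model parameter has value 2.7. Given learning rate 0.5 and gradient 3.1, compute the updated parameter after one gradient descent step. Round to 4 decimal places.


w_new = w_old - lr * gradient
= 2.7 - 0.5 * 3.1
= 2.7 - (1.55)
= 1.1500

1.1500


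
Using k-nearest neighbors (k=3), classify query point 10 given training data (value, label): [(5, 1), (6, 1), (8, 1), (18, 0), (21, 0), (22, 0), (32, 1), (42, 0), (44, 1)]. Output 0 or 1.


Distances from query 10:
Point 8 (class 1): distance = 2
Point 6 (class 1): distance = 4
Point 5 (class 1): distance = 5
K=3 nearest neighbors: classes = [1, 1, 1]
Votes for class 1: 3 / 3
Majority vote => class 1

1


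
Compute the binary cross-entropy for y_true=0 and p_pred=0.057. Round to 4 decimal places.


For y=0: Loss = -log(1-p)
= -log(1 - 0.057)
= -log(0.943)
= -(-0.0587)
= 0.0587

0.0587


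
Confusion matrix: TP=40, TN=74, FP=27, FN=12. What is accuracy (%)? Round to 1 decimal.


Accuracy = (TP + TN) / (TP + TN + FP + FN) * 100
= (40 + 74) / (40 + 74 + 27 + 12)
= 114 / 153
= 0.7451
= 74.5%

74.5


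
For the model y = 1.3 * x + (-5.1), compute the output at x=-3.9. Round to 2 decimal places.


y = 1.3 * -3.9 + (-5.1)
= -5.07 + (-5.1)
= -10.17

-10.17


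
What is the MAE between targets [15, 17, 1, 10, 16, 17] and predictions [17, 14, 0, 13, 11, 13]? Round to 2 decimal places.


Absolute errors: [2, 3, 1, 3, 5, 4]
Sum of absolute errors = 18
MAE = 18 / 6 = 3.00

3.00


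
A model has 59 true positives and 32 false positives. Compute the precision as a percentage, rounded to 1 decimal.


Precision = TP / (TP + FP) * 100
= 59 / (59 + 32)
= 59 / 91
= 0.6484
= 64.8%

64.8


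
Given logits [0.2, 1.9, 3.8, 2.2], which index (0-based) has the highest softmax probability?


Softmax is a monotonic transformation, so it preserves the argmax.
We need to find the index of the maximum logit.
Index 0: 0.2
Index 1: 1.9
Index 2: 3.8
Index 3: 2.2
Maximum logit = 3.8 at index 2

2


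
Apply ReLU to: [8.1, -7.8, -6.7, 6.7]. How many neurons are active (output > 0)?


ReLU(x) = max(0, x) for each element:
ReLU(8.1) = 8.1
ReLU(-7.8) = 0
ReLU(-6.7) = 0
ReLU(6.7) = 6.7
Active neurons (>0): 2

2


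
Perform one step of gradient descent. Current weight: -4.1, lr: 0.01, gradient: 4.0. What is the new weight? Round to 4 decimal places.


w_new = w_old - lr * gradient
= -4.1 - 0.01 * 4.0
= -4.1 - (0.04)
= -4.1400

-4.1400


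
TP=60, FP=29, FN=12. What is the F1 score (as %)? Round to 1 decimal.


Precision = TP / (TP + FP) = 60 / 89 = 0.6742
Recall = TP / (TP + FN) = 60 / 72 = 0.8333
F1 = 2 * P * R / (P + R)
= 2 * 0.6742 * 0.8333 / (0.6742 + 0.8333)
= 1.1236 / 1.5075
= 0.7453
As percentage: 74.5%

74.5


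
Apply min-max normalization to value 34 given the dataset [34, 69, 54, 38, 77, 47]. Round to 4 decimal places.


Min = 34, Max = 77
Range = 77 - 34 = 43
Scaled = (x - min) / (max - min)
= (34 - 34) / 43
= 0 / 43
= 0.0000

0.0000


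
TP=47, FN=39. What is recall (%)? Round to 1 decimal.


Recall = TP / (TP + FN) * 100
= 47 / (47 + 39)
= 47 / 86
= 0.5465
= 54.7%

54.7


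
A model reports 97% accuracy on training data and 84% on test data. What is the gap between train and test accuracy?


Gap = train_accuracy - test_accuracy
= 97 - 84
= 13%
This gap suggests the model is overfitting.

13


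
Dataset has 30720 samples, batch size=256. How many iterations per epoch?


Iterations per epoch = dataset_size / batch_size
= 30720 / 256
= 120

120


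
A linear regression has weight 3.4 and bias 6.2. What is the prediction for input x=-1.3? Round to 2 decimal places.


y = 3.4 * -1.3 + (6.2)
= -4.42 + (6.2)
= 1.78

1.78


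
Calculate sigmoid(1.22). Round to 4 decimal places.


sigmoid(z) = 1 / (1 + exp(-z))
exp(-(1.22)) = exp(-1.22) = 0.2952
1 + 0.2952 = 1.2952
1 / 1.2952 = 0.7721

0.7721


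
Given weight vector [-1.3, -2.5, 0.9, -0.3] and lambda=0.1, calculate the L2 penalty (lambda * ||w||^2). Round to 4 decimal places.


Squaring each weight:
(-1.3)^2 = 1.69
(-2.5)^2 = 6.25
0.9^2 = 0.81
(-0.3)^2 = 0.09
Sum of squares = 8.84
Penalty = 0.1 * 8.84 = 0.8840

0.8840


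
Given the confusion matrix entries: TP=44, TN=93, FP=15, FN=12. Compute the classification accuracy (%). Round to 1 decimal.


Accuracy = (TP + TN) / (TP + TN + FP + FN) * 100
= (44 + 93) / (44 + 93 + 15 + 12)
= 137 / 164
= 0.8354
= 83.5%

83.5


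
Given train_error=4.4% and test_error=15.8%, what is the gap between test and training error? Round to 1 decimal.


Generalization gap = test_error - train_error
= 15.8 - 4.4
= 11.4%
A large gap suggests overfitting.

11.4


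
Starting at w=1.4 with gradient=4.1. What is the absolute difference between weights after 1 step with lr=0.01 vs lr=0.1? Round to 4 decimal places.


With lr=0.01: w_new = 1.4 - 0.01 * 4.1 = 1.359
With lr=0.1: w_new = 1.4 - 0.1 * 4.1 = 0.99
Absolute difference = |1.359 - 0.99|
= 0.3690

0.3690


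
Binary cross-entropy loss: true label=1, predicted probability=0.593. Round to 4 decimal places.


For y=1: Loss = -log(p)
= -log(0.593)
= -(-0.5226)
= 0.5226

0.5226


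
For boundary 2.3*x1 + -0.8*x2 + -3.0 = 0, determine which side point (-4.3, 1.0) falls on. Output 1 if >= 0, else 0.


Compute 2.3 * -4.3 + -0.8 * 1.0 + -3.0
= -9.89 + -0.8 + -3.0
= -13.69
Since -13.69 < 0, the point is on the negative side.

0


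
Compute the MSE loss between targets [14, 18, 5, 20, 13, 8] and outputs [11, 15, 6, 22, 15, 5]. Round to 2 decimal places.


Differences: [3, 3, -1, -2, -2, 3]
Squared errors: [9, 9, 1, 4, 4, 9]
Sum of squared errors = 36
MSE = 36 / 6 = 6.00

6.00


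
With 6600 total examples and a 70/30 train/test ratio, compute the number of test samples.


Train samples = 6600 * 70% = 4620
Test samples = 6600 - 4620
= 1980

1980


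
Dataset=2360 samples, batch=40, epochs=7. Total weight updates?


Iterations per epoch = 2360 / 40 = 59
Total updates = iterations_per_epoch * epochs
= 59 * 7
= 413

413


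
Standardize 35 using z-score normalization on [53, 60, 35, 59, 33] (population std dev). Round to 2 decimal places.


Mean = (53 + 60 + 35 + 59 + 33) / 5 = 48.0
Variance = sum((x_i - mean)^2) / n = 136.8
Std = sqrt(136.8) = 11.6962
Z = (x - mean) / std
= (35 - 48.0) / 11.6962
= -13.0 / 11.6962
= -1.11

-1.11


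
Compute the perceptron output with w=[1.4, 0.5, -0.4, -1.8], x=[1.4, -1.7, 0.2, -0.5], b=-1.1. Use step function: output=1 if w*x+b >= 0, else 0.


z = w . x + b
= 1.4*1.4 + 0.5*-1.7 + -0.4*0.2 + -1.8*-0.5 + -1.1
= 1.96 + -0.85 + -0.08 + 0.9 + -1.1
= 1.93 + -1.1
= 0.83
Since z = 0.83 >= 0, output = 1

1


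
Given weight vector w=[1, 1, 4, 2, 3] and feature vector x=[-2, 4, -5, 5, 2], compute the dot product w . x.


Element-wise products:
1 * -2 = -2
1 * 4 = 4
4 * -5 = -20
2 * 5 = 10
3 * 2 = 6
Sum = -2 + 4 + -20 + 10 + 6
= -2

-2


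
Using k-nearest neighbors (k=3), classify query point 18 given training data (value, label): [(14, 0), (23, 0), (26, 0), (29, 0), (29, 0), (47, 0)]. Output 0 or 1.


Distances from query 18:
Point 14 (class 0): distance = 4
Point 23 (class 0): distance = 5
Point 26 (class 0): distance = 8
K=3 nearest neighbors: classes = [0, 0, 0]
Votes for class 1: 0 / 3
Majority vote => class 0

0


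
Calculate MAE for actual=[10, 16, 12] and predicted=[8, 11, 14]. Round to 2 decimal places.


Absolute errors: [2, 5, 2]
Sum of absolute errors = 9
MAE = 9 / 3 = 3.00

3.00


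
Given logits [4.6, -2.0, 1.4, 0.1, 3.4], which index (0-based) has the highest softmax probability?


Softmax is a monotonic transformation, so it preserves the argmax.
We need to find the index of the maximum logit.
Index 0: 4.6
Index 1: -2.0
Index 2: 1.4
Index 3: 0.1
Index 4: 3.4
Maximum logit = 4.6 at index 0

0


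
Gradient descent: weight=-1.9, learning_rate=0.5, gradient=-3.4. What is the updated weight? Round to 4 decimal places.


w_new = w_old - lr * gradient
= -1.9 - 0.5 * -3.4
= -1.9 - (-1.7)
= -0.2000

-0.2000


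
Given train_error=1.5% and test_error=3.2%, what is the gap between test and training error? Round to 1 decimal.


Generalization gap = test_error - train_error
= 3.2 - 1.5
= 1.7%
A small gap suggests good generalization.

1.7


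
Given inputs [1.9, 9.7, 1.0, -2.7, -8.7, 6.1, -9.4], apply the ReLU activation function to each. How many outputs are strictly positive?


ReLU(x) = max(0, x) for each element:
ReLU(1.9) = 1.9
ReLU(9.7) = 9.7
ReLU(1.0) = 1.0
ReLU(-2.7) = 0
ReLU(-8.7) = 0
ReLU(6.1) = 6.1
ReLU(-9.4) = 0
Active neurons (>0): 4

4


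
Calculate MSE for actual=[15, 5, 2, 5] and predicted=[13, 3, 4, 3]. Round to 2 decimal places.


Differences: [2, 2, -2, 2]
Squared errors: [4, 4, 4, 4]
Sum of squared errors = 16
MSE = 16 / 4 = 4.00

4.00


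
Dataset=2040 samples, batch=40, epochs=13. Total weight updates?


Iterations per epoch = 2040 / 40 = 51
Total updates = iterations_per_epoch * epochs
= 51 * 13
= 663

663


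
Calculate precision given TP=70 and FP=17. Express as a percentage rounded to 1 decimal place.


Precision = TP / (TP + FP) * 100
= 70 / (70 + 17)
= 70 / 87
= 0.8046
= 80.5%

80.5


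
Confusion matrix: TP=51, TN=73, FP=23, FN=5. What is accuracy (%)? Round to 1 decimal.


Accuracy = (TP + TN) / (TP + TN + FP + FN) * 100
= (51 + 73) / (51 + 73 + 23 + 5)
= 124 / 152
= 0.8158
= 81.6%

81.6


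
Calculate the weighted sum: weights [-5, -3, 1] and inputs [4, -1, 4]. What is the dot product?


Element-wise products:
-5 * 4 = -20
-3 * -1 = 3
1 * 4 = 4
Sum = -20 + 3 + 4
= -13

-13


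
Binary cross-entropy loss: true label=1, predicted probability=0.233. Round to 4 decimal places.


For y=1: Loss = -log(p)
= -log(0.233)
= -(-1.4567)
= 1.4567

1.4567


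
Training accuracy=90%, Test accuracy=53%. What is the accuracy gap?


Gap = train_accuracy - test_accuracy
= 90 - 53
= 37%
This large gap strongly indicates overfitting.

37


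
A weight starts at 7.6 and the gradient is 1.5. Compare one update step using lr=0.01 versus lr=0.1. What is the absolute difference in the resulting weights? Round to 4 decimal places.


With lr=0.01: w_new = 7.6 - 0.01 * 1.5 = 7.585
With lr=0.1: w_new = 7.6 - 0.1 * 1.5 = 7.45
Absolute difference = |7.585 - 7.45|
= 0.1350

0.1350


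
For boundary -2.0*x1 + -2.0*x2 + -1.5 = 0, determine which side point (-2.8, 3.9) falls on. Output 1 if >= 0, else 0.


Compute -2.0 * -2.8 + -2.0 * 3.9 + -1.5
= 5.6 + -7.8 + -1.5
= -3.7
Since -3.7 < 0, the point is on the negative side.

0


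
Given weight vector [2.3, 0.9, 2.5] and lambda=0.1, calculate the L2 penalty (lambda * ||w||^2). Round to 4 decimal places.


Squaring each weight:
2.3^2 = 5.29
0.9^2 = 0.81
2.5^2 = 6.25
Sum of squares = 12.35
Penalty = 0.1 * 12.35 = 1.2350

1.2350


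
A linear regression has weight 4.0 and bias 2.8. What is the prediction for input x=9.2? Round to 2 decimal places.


y = 4.0 * 9.2 + (2.8)
= 36.8 + (2.8)
= 39.60

39.60


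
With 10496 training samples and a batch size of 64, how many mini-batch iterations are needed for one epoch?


Iterations per epoch = dataset_size / batch_size
= 10496 / 64
= 164

164


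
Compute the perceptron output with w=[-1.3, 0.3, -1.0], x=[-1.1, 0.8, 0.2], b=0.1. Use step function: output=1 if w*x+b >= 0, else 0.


z = w . x + b
= -1.3*-1.1 + 0.3*0.8 + -1.0*0.2 + 0.1
= 1.43 + 0.24 + -0.2 + 0.1
= 1.47 + 0.1
= 1.57
Since z = 1.57 >= 0, output = 1

1


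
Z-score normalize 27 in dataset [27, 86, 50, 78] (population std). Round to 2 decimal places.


Mean = (27 + 86 + 50 + 78) / 4 = 60.25
Variance = sum((x_i - mean)^2) / n = 547.1875
Std = sqrt(547.1875) = 23.392
Z = (x - mean) / std
= (27 - 60.25) / 23.392
= -33.25 / 23.392
= -1.42

-1.42


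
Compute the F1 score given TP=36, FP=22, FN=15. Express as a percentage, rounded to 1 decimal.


Precision = TP / (TP + FP) = 36 / 58 = 0.6207
Recall = TP / (TP + FN) = 36 / 51 = 0.7059
F1 = 2 * P * R / (P + R)
= 2 * 0.6207 * 0.7059 / (0.6207 + 0.7059)
= 0.8763 / 1.3266
= 0.6606
As percentage: 66.1%

66.1


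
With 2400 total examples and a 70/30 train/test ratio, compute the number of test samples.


Train samples = 2400 * 70% = 1680
Test samples = 2400 - 1680
= 720

720


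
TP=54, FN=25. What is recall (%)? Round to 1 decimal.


Recall = TP / (TP + FN) * 100
= 54 / (54 + 25)
= 54 / 79
= 0.6835
= 68.4%

68.4


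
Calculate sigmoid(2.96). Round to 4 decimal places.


sigmoid(z) = 1 / (1 + exp(-z))
exp(-(2.96)) = exp(-2.96) = 0.0518
1 + 0.0518 = 1.0518
1 / 1.0518 = 0.9507

0.9507


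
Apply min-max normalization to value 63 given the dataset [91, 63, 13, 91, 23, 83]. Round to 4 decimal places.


Min = 13, Max = 91
Range = 91 - 13 = 78
Scaled = (x - min) / (max - min)
= (63 - 13) / 78
= 50 / 78
= 0.6410

0.6410


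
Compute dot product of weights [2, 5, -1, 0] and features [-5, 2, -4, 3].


Element-wise products:
2 * -5 = -10
5 * 2 = 10
-1 * -4 = 4
0 * 3 = 0
Sum = -10 + 10 + 4 + 0
= 4

4


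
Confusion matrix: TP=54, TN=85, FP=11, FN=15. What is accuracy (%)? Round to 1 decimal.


Accuracy = (TP + TN) / (TP + TN + FP + FN) * 100
= (54 + 85) / (54 + 85 + 11 + 15)
= 139 / 165
= 0.8424
= 84.2%

84.2


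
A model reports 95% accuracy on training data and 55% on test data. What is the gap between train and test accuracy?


Gap = train_accuracy - test_accuracy
= 95 - 55
= 40%
This large gap strongly indicates overfitting.

40


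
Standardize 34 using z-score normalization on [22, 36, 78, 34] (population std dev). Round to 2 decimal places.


Mean = (22 + 36 + 78 + 34) / 4 = 42.5
Variance = sum((x_i - mean)^2) / n = 448.75
Std = sqrt(448.75) = 21.1837
Z = (x - mean) / std
= (34 - 42.5) / 21.1837
= -8.5 / 21.1837
= -0.40

-0.40


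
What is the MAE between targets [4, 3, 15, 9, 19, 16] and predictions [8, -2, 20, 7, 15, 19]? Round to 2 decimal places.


Absolute errors: [4, 5, 5, 2, 4, 3]
Sum of absolute errors = 23
MAE = 23 / 6 = 3.83

3.83


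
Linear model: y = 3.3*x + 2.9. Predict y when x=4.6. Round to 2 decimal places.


y = 3.3 * 4.6 + (2.9)
= 15.18 + (2.9)
= 18.08

18.08


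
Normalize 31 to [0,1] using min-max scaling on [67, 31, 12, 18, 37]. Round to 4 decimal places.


Min = 12, Max = 67
Range = 67 - 12 = 55
Scaled = (x - min) / (max - min)
= (31 - 12) / 55
= 19 / 55
= 0.3455

0.3455


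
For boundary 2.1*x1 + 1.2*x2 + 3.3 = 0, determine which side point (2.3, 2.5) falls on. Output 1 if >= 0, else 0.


Compute 2.1 * 2.3 + 1.2 * 2.5 + 3.3
= 4.83 + 3.0 + 3.3
= 11.13
Since 11.13 >= 0, the point is on the positive side.

1


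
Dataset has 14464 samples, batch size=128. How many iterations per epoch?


Iterations per epoch = dataset_size / batch_size
= 14464 / 128
= 113

113


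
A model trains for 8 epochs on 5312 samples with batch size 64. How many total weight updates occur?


Iterations per epoch = 5312 / 64 = 83
Total updates = iterations_per_epoch * epochs
= 83 * 8
= 664

664


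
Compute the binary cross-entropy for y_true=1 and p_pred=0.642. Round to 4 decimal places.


For y=1: Loss = -log(p)
= -log(0.642)
= -(-0.4432)
= 0.4432

0.4432


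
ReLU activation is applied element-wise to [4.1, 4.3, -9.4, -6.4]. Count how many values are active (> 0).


ReLU(x) = max(0, x) for each element:
ReLU(4.1) = 4.1
ReLU(4.3) = 4.3
ReLU(-9.4) = 0
ReLU(-6.4) = 0
Active neurons (>0): 2

2


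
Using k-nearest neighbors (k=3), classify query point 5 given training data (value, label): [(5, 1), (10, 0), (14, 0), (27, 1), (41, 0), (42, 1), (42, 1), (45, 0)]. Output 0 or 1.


Distances from query 5:
Point 5 (class 1): distance = 0
Point 10 (class 0): distance = 5
Point 14 (class 0): distance = 9
K=3 nearest neighbors: classes = [1, 0, 0]
Votes for class 1: 1 / 3
Majority vote => class 0

0


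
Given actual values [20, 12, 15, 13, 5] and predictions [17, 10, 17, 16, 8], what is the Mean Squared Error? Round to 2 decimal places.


Differences: [3, 2, -2, -3, -3]
Squared errors: [9, 4, 4, 9, 9]
Sum of squared errors = 35
MSE = 35 / 5 = 7.00

7.00


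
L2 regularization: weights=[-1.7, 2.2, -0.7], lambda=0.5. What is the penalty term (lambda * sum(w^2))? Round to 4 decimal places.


Squaring each weight:
(-1.7)^2 = 2.89
2.2^2 = 4.84
(-0.7)^2 = 0.49
Sum of squares = 8.22
Penalty = 0.5 * 8.22 = 4.1100

4.1100


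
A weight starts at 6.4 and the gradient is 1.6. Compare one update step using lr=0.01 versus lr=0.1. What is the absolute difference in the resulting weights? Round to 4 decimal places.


With lr=0.01: w_new = 6.4 - 0.01 * 1.6 = 6.384
With lr=0.1: w_new = 6.4 - 0.1 * 1.6 = 6.24
Absolute difference = |6.384 - 6.24|
= 0.1440

0.1440


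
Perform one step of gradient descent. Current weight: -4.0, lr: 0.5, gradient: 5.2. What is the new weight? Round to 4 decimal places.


w_new = w_old - lr * gradient
= -4.0 - 0.5 * 5.2
= -4.0 - (2.6)
= -6.6000

-6.6000


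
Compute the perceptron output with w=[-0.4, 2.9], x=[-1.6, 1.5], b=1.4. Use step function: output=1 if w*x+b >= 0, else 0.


z = w . x + b
= -0.4*-1.6 + 2.9*1.5 + 1.4
= 0.64 + 4.35 + 1.4
= 4.99 + 1.4
= 6.39
Since z = 6.39 >= 0, output = 1

1


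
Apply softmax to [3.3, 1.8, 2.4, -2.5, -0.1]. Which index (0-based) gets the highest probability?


Softmax is a monotonic transformation, so it preserves the argmax.
We need to find the index of the maximum logit.
Index 0: 3.3
Index 1: 1.8
Index 2: 2.4
Index 3: -2.5
Index 4: -0.1
Maximum logit = 3.3 at index 0

0


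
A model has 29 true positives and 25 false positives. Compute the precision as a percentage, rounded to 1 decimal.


Precision = TP / (TP + FP) * 100
= 29 / (29 + 25)
= 29 / 54
= 0.537
= 53.7%

53.7


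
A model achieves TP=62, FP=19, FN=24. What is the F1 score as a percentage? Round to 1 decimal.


Precision = TP / (TP + FP) = 62 / 81 = 0.7654
Recall = TP / (TP + FN) = 62 / 86 = 0.7209
F1 = 2 * P * R / (P + R)
= 2 * 0.7654 * 0.7209 / (0.7654 + 0.7209)
= 1.1036 / 1.4864
= 0.7425
As percentage: 74.3%

74.3


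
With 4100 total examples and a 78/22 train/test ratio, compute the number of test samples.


Train samples = 4100 * 78% = 3198
Test samples = 4100 - 3198
= 902

902


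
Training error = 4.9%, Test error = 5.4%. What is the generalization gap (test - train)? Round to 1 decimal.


Generalization gap = test_error - train_error
= 5.4 - 4.9
= 0.5%
A small gap suggests good generalization.

0.5


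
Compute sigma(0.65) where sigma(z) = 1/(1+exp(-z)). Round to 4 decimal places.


sigmoid(z) = 1 / (1 + exp(-z))
exp(-(0.65)) = exp(-0.65) = 0.522
1 + 0.522 = 1.522
1 / 1.522 = 0.6570

0.6570


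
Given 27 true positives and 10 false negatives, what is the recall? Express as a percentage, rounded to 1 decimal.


Recall = TP / (TP + FN) * 100
= 27 / (27 + 10)
= 27 / 37
= 0.7297
= 73.0%

73.0


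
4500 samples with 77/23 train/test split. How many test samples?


Train samples = 4500 * 77% = 3465
Test samples = 4500 - 3465
= 1035

1035


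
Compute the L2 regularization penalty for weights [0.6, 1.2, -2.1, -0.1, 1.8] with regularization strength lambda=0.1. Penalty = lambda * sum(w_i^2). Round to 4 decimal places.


Squaring each weight:
0.6^2 = 0.36
1.2^2 = 1.44
(-2.1)^2 = 4.41
(-0.1)^2 = 0.01
1.8^2 = 3.24
Sum of squares = 9.46
Penalty = 0.1 * 9.46 = 0.9460

0.9460


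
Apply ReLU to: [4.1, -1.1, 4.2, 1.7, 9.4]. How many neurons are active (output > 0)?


ReLU(x) = max(0, x) for each element:
ReLU(4.1) = 4.1
ReLU(-1.1) = 0
ReLU(4.2) = 4.2
ReLU(1.7) = 1.7
ReLU(9.4) = 9.4
Active neurons (>0): 4

4


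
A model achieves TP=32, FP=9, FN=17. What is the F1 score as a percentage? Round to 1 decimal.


Precision = TP / (TP + FP) = 32 / 41 = 0.7805
Recall = TP / (TP + FN) = 32 / 49 = 0.6531
F1 = 2 * P * R / (P + R)
= 2 * 0.7805 * 0.6531 / (0.7805 + 0.6531)
= 1.0194 / 1.4335
= 0.7111
As percentage: 71.1%

71.1


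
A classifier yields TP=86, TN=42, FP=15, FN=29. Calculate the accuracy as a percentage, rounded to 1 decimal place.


Accuracy = (TP + TN) / (TP + TN + FP + FN) * 100
= (86 + 42) / (86 + 42 + 15 + 29)
= 128 / 172
= 0.7442
= 74.4%

74.4


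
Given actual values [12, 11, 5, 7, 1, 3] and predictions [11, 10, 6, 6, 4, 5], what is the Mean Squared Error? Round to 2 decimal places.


Differences: [1, 1, -1, 1, -3, -2]
Squared errors: [1, 1, 1, 1, 9, 4]
Sum of squared errors = 17
MSE = 17 / 6 = 2.83

2.83


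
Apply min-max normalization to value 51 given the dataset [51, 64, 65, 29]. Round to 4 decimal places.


Min = 29, Max = 65
Range = 65 - 29 = 36
Scaled = (x - min) / (max - min)
= (51 - 29) / 36
= 22 / 36
= 0.6111

0.6111


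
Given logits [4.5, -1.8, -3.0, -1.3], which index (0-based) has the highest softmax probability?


Softmax is a monotonic transformation, so it preserves the argmax.
We need to find the index of the maximum logit.
Index 0: 4.5
Index 1: -1.8
Index 2: -3.0
Index 3: -1.3
Maximum logit = 4.5 at index 0

0


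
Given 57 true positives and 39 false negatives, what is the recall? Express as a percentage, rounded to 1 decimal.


Recall = TP / (TP + FN) * 100
= 57 / (57 + 39)
= 57 / 96
= 0.5938
= 59.4%

59.4


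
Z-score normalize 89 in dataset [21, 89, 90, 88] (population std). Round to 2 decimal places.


Mean = (21 + 89 + 90 + 88) / 4 = 72.0
Variance = sum((x_i - mean)^2) / n = 867.5
Std = sqrt(867.5) = 29.4534
Z = (x - mean) / std
= (89 - 72.0) / 29.4534
= 17.0 / 29.4534
= 0.58

0.58


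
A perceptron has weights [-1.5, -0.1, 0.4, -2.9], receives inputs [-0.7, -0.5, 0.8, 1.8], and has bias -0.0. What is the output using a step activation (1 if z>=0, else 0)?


z = w . x + b
= -1.5*-0.7 + -0.1*-0.5 + 0.4*0.8 + -2.9*1.8 + -0.0
= 1.05 + 0.05 + 0.32 + -5.22 + -0.0
= -3.8 + -0.0
= -3.8
Since z = -3.8 < 0, output = 0

0


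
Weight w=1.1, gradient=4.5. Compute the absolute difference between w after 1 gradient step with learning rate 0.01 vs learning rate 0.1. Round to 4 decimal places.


With lr=0.01: w_new = 1.1 - 0.01 * 4.5 = 1.055
With lr=0.1: w_new = 1.1 - 0.1 * 4.5 = 0.65
Absolute difference = |1.055 - 0.65|
= 0.4050

0.4050


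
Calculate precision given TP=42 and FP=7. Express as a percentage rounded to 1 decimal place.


Precision = TP / (TP + FP) * 100
= 42 / (42 + 7)
= 42 / 49
= 0.8571
= 85.7%

85.7


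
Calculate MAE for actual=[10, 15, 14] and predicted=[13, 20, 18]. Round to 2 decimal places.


Absolute errors: [3, 5, 4]
Sum of absolute errors = 12
MAE = 12 / 3 = 4.00

4.00


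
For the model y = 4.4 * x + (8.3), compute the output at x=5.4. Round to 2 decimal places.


y = 4.4 * 5.4 + (8.3)
= 23.76 + (8.3)
= 32.06

32.06


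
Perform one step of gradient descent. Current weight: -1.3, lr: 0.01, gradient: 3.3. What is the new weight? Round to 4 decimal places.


w_new = w_old - lr * gradient
= -1.3 - 0.01 * 3.3
= -1.3 - (0.033)
= -1.3330

-1.3330


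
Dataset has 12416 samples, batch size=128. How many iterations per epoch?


Iterations per epoch = dataset_size / batch_size
= 12416 / 128
= 97

97


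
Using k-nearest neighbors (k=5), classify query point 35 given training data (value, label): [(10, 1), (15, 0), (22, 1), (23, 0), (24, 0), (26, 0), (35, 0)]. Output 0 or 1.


Distances from query 35:
Point 35 (class 0): distance = 0
Point 26 (class 0): distance = 9
Point 24 (class 0): distance = 11
Point 23 (class 0): distance = 12
Point 22 (class 1): distance = 13
K=5 nearest neighbors: classes = [0, 0, 0, 0, 1]
Votes for class 1: 1 / 5
Majority vote => class 0

0


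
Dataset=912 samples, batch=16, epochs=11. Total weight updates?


Iterations per epoch = 912 / 16 = 57
Total updates = iterations_per_epoch * epochs
= 57 * 11
= 627

627


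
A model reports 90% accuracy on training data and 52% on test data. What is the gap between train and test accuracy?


Gap = train_accuracy - test_accuracy
= 90 - 52
= 38%
This large gap strongly indicates overfitting.

38


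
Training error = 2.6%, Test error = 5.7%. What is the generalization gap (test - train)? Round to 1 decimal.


Generalization gap = test_error - train_error
= 5.7 - 2.6
= 3.1%
A moderate gap.

3.1


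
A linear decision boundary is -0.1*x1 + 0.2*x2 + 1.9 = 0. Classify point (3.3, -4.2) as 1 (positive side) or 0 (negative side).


Compute -0.1 * 3.3 + 0.2 * -4.2 + 1.9
= -0.33 + -0.84 + 1.9
= 0.73
Since 0.73 >= 0, the point is on the positive side.

1


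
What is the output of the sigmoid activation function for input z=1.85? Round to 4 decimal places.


sigmoid(z) = 1 / (1 + exp(-z))
exp(-(1.85)) = exp(-1.85) = 0.1572
1 + 0.1572 = 1.1572
1 / 1.1572 = 0.8641

0.8641


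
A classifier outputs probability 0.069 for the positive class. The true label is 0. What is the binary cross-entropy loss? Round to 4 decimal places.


For y=0: Loss = -log(1-p)
= -log(1 - 0.069)
= -log(0.931)
= -(-0.0715)
= 0.0715

0.0715


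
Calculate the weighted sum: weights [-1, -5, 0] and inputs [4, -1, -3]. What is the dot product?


Element-wise products:
-1 * 4 = -4
-5 * -1 = 5
0 * -3 = 0
Sum = -4 + 5 + 0
= 1

1


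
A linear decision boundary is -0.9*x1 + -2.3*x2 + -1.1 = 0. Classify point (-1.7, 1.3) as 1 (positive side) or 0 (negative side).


Compute -0.9 * -1.7 + -2.3 * 1.3 + -1.1
= 1.53 + -2.99 + -1.1
= -2.56
Since -2.56 < 0, the point is on the negative side.

0


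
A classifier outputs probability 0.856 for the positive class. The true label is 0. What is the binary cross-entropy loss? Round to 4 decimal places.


For y=0: Loss = -log(1-p)
= -log(1 - 0.856)
= -log(0.144)
= -(-1.9379)
= 1.9379

1.9379


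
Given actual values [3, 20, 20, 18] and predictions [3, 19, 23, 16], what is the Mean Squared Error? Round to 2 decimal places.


Differences: [0, 1, -3, 2]
Squared errors: [0, 1, 9, 4]
Sum of squared errors = 14
MSE = 14 / 4 = 3.50

3.50


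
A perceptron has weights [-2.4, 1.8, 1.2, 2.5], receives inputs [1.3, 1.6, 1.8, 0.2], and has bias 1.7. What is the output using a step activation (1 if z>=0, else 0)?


z = w . x + b
= -2.4*1.3 + 1.8*1.6 + 1.2*1.8 + 2.5*0.2 + 1.7
= -3.12 + 2.88 + 2.16 + 0.5 + 1.7
= 2.42 + 1.7
= 4.12
Since z = 4.12 >= 0, output = 1

1


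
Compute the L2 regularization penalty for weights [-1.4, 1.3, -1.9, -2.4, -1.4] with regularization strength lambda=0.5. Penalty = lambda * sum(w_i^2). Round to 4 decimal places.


Squaring each weight:
(-1.4)^2 = 1.96
1.3^2 = 1.69
(-1.9)^2 = 3.61
(-2.4)^2 = 5.76
(-1.4)^2 = 1.96
Sum of squares = 14.98
Penalty = 0.5 * 14.98 = 7.4900

7.4900


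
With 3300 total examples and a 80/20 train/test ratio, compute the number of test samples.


Train samples = 3300 * 80% = 2640
Test samples = 3300 - 2640
= 660

660


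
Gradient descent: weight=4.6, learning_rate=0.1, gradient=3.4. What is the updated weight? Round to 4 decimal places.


w_new = w_old - lr * gradient
= 4.6 - 0.1 * 3.4
= 4.6 - (0.34)
= 4.2600

4.2600


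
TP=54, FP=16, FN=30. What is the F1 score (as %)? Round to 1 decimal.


Precision = TP / (TP + FP) = 54 / 70 = 0.7714
Recall = TP / (TP + FN) = 54 / 84 = 0.6429
F1 = 2 * P * R / (P + R)
= 2 * 0.7714 * 0.6429 / (0.7714 + 0.6429)
= 0.9918 / 1.4143
= 0.7013
As percentage: 70.1%

70.1


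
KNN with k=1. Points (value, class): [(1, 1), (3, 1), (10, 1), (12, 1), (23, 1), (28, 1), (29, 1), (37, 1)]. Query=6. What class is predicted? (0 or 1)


Distances from query 6:
Point 3 (class 1): distance = 3
K=1 nearest neighbors: classes = [1]
Votes for class 1: 1 / 1
Majority vote => class 1

1


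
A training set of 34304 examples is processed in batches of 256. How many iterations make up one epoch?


Iterations per epoch = dataset_size / batch_size
= 34304 / 256
= 134

134


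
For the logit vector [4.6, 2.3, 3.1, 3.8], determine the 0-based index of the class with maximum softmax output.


Softmax is a monotonic transformation, so it preserves the argmax.
We need to find the index of the maximum logit.
Index 0: 4.6
Index 1: 2.3
Index 2: 3.1
Index 3: 3.8
Maximum logit = 4.6 at index 0

0


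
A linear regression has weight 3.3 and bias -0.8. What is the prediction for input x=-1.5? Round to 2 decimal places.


y = 3.3 * -1.5 + (-0.8)
= -4.95 + (-0.8)
= -5.75

-5.75


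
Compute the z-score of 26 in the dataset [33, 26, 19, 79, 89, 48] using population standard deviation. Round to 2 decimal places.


Mean = (33 + 26 + 19 + 79 + 89 + 48) / 6 = 49.0
Variance = sum((x_i - mean)^2) / n = 697.6667
Std = sqrt(697.6667) = 26.4134
Z = (x - mean) / std
= (26 - 49.0) / 26.4134
= -23.0 / 26.4134
= -0.87

-0.87


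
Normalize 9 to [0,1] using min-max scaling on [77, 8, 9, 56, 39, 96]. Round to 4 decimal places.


Min = 8, Max = 96
Range = 96 - 8 = 88
Scaled = (x - min) / (max - min)
= (9 - 8) / 88
= 1 / 88
= 0.0114

0.0114


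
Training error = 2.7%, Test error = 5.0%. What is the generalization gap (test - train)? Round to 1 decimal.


Generalization gap = test_error - train_error
= 5.0 - 2.7
= 2.3%
A moderate gap.

2.3


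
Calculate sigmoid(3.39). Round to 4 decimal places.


sigmoid(z) = 1 / (1 + exp(-z))
exp(-(3.39)) = exp(-3.39) = 0.0337
1 + 0.0337 = 1.0337
1 / 1.0337 = 0.9674

0.9674


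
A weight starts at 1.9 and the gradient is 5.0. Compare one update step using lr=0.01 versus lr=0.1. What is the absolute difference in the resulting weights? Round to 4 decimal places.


With lr=0.01: w_new = 1.9 - 0.01 * 5.0 = 1.85
With lr=0.1: w_new = 1.9 - 0.1 * 5.0 = 1.4
Absolute difference = |1.85 - 1.4|
= 0.4500

0.4500


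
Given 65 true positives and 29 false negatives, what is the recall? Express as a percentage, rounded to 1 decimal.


Recall = TP / (TP + FN) * 100
= 65 / (65 + 29)
= 65 / 94
= 0.6915
= 69.1%

69.1


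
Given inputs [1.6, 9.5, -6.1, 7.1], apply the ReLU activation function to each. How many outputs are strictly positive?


ReLU(x) = max(0, x) for each element:
ReLU(1.6) = 1.6
ReLU(9.5) = 9.5
ReLU(-6.1) = 0
ReLU(7.1) = 7.1
Active neurons (>0): 3

3


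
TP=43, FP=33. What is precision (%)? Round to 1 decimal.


Precision = TP / (TP + FP) * 100
= 43 / (43 + 33)
= 43 / 76
= 0.5658
= 56.6%

56.6


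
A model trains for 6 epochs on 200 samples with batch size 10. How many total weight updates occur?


Iterations per epoch = 200 / 10 = 20
Total updates = iterations_per_epoch * epochs
= 20 * 6
= 120

120


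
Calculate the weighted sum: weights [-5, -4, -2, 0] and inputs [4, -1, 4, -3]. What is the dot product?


Element-wise products:
-5 * 4 = -20
-4 * -1 = 4
-2 * 4 = -8
0 * -3 = 0
Sum = -20 + 4 + -8 + 0
= -24

-24


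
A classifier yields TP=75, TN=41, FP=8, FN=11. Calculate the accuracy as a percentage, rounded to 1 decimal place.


Accuracy = (TP + TN) / (TP + TN + FP + FN) * 100
= (75 + 41) / (75 + 41 + 8 + 11)
= 116 / 135
= 0.8593
= 85.9%

85.9


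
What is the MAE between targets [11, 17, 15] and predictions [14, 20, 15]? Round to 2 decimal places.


Absolute errors: [3, 3, 0]
Sum of absolute errors = 6
MAE = 6 / 3 = 2.00

2.00


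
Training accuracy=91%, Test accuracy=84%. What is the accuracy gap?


Gap = train_accuracy - test_accuracy
= 91 - 84
= 7%
This moderate gap may indicate mild overfitting.

7


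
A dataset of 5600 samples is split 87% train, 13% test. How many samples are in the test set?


Train samples = 5600 * 87% = 4872
Test samples = 5600 - 4872
= 728

728


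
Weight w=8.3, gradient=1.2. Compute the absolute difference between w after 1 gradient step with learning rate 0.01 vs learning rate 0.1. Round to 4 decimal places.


With lr=0.01: w_new = 8.3 - 0.01 * 1.2 = 8.288
With lr=0.1: w_new = 8.3 - 0.1 * 1.2 = 8.18
Absolute difference = |8.288 - 8.18|
= 0.1080

0.1080


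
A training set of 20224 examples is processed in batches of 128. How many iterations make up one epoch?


Iterations per epoch = dataset_size / batch_size
= 20224 / 128
= 158

158


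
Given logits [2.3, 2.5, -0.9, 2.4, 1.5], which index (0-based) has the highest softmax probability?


Softmax is a monotonic transformation, so it preserves the argmax.
We need to find the index of the maximum logit.
Index 0: 2.3
Index 1: 2.5
Index 2: -0.9
Index 3: 2.4
Index 4: 1.5
Maximum logit = 2.5 at index 1

1


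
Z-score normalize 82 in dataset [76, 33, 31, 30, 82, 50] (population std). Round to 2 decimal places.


Mean = (76 + 33 + 31 + 30 + 82 + 50) / 6 = 50.3333
Variance = sum((x_i - mean)^2) / n = 458.2222
Std = sqrt(458.2222) = 21.4061
Z = (x - mean) / std
= (82 - 50.3333) / 21.4061
= 31.6667 / 21.4061
= 1.48

1.48


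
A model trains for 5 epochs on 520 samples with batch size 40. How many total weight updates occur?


Iterations per epoch = 520 / 40 = 13
Total updates = iterations_per_epoch * epochs
= 13 * 5
= 65

65


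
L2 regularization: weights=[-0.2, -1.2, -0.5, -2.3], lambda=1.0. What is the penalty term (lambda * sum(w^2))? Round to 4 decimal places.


Squaring each weight:
(-0.2)^2 = 0.04
(-1.2)^2 = 1.44
(-0.5)^2 = 0.25
(-2.3)^2 = 5.29
Sum of squares = 7.02
Penalty = 1.0 * 7.02 = 7.0200

7.0200
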